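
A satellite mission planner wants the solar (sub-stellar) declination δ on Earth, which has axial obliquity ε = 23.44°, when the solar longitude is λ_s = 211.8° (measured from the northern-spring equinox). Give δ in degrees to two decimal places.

δ = -12.10°

sin δ = sin ε · sin λ_s = sin 23.44° × sin 211.8° = -0.209617.
δ = arcsin(-0.209617) = -12.10°.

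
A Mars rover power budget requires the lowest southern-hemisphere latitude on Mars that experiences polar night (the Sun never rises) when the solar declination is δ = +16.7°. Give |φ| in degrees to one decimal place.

Polar night requires cos H₀ = −tan φ tan δ ≥ 1, i.e. tan φ tan δ ≤ −1.
The boundary is |tan φ| · |tan δ| = 1, so |φ| = 90° − |δ| = 90° − 16.7° = 73.3° in the southern hemisphere.

|φ| = 73.3°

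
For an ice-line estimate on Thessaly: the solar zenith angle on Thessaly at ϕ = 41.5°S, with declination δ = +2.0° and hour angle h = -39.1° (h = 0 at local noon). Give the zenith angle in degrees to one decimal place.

cos θ_z = sin ϕ sin δ + cos ϕ cos δ cos h = -0.023125 + 0.580870 = 0.557745.
θ_z = arccos(0.557745) = 56.1°.

θ_z = 56.1°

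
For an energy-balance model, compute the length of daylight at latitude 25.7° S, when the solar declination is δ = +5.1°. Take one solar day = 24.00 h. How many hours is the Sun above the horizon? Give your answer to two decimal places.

cos H₀ = −tan φ · tan δ = −tan(-25.7°) × tan(+5.100°) = 0.0430, so H₀ = 1.5278 rad = 87.54°.
Daylight = 2H₀/(2π) × 24.00 h = (1.5278/π) × 24.00 = 11.67 h.

11.67 h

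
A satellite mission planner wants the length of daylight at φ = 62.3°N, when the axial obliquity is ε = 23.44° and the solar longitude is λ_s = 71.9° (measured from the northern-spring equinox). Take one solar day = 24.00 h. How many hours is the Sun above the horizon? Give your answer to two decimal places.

18.81 h

Solar declination: sin δ = sin ε · sin λ_s = sin 23.44° × sin 71.9° = 0.37810, so δ = +22.216°.
cos H₀ = −tan φ · tan δ = −tan(+62.3°) × tan(+22.216°) = -0.7779, so H₀ = 2.4622 rad = 141.07°.
Daylight = 2H₀/(2π) × 24.00 h = (2.4622/π) × 24.00 = 18.81 h.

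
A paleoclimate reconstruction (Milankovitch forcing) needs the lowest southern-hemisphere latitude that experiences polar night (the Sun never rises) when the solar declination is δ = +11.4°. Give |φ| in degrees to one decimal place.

|φ| = 78.6°

Polar night requires cos H₀ = −tan φ tan δ ≥ 1, i.e. tan φ tan δ ≤ −1.
The boundary is |tan φ| · |tan δ| = 1, so |φ| = 90° − |δ| = 90° − 11.4° = 78.6° in the southern hemisphere.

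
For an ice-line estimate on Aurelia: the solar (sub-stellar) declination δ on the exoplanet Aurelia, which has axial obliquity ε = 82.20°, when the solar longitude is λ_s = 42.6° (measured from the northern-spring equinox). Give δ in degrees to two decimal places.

sin δ = sin ε · sin λ_s = sin 82.20° × sin 42.6° = 0.670613.
δ = arcsin(0.670613) = +42.11°.

δ = +42.11°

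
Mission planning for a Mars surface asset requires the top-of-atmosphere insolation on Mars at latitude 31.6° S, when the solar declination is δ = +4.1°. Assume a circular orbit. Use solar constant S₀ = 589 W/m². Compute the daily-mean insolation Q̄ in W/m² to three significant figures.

Q̄ ≈ 148 W/m²

cos H₀ = −tan(-31.6°) tan(+4.100°) = 0.0441, H₀ = 1.5267 rad.
Bracket: H₀ sin φ sin δ + cos φ cos δ sin H₀ = 1.5267×-0.52399×0.07150 + 0.85173×0.99744×0.99903 = -0.057198 + 0.848726 = 0.791528.
Q̄ = (S₀/π) × [bracket] = (589/π) × 0.791528 = 148.4 W/m².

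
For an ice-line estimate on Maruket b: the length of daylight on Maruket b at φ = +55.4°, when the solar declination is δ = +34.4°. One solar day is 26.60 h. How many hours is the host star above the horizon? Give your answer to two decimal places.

25.57 h

cos H₀ = −tan φ · tan δ = −tan(+55.4°) × tan(+34.400°) = -0.9925, so H₀ = 3.0195 rad = 173.00°.
Daylight = 2H₀/(2π) × 26.60 h = (3.0195/π) × 26.60 = 25.57 h.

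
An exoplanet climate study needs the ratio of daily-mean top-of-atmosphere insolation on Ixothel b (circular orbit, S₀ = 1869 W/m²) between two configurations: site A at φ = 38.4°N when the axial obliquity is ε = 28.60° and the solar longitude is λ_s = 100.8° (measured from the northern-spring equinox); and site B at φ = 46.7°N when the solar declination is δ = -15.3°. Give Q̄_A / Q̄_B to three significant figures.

Q̄_A / Q̄_B ≈ 3.13

— Configuration A (φ=+38.4°):
Solar declination: sin δ = sin ε · sin λ_s = sin 28.60° × sin 100.8° = 0.47021, so δ = +28.048°.
cos H₀ = −tan(+38.4°) tan(+28.048°) = -0.4223, H₀ = 2.0068 rad.
Bracket: H₀ sin φ sin δ + cos φ cos δ sin H₀ = 2.0068×0.62115×0.47021 + 0.78369×0.88255×0.90646 = 0.586128 + 0.626949 = 1.213077.
Q̄ = (S₀/π) × [bracket] = (1869/π) × 1.213077 = 721.69 W/m².
— Configuration B (φ=+46.7°):
cos H₀ = −tan(+46.7°) tan(-15.300°) = 0.2903, H₀ = 1.2763 rad.
Bracket: H₀ sin φ sin δ + cos φ cos δ sin H₀ = 1.2763×0.72777×-0.26387 + 0.68582×0.96456×0.95693 = -0.245096 + 0.633023 = 0.387927.
Q̄ = (S₀/π) × [bracket] = (1869/π) × 0.387927 = 230.79 W/m².
Ratio Q̄_A / Q̄_B = 721.69 / 230.79 = 3.127.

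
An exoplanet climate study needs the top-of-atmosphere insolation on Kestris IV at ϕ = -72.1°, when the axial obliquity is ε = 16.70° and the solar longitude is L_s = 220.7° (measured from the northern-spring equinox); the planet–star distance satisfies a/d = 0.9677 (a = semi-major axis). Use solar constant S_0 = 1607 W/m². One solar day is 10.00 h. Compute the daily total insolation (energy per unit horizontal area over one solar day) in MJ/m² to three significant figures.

Solar declination: sin δ = sin ε · sin L_s = sin 16.70° × sin 220.7° = -0.18739, so δ = -10.800°.
cos h₀ = −tan(-72.1°) tan(-10.800°) = -0.5906, h₀ = 2.2026 rad.
Bracket: h₀ sin ϕ sin δ + cos ϕ cos δ sin h₀ = 2.2026×-0.95159×-0.18739 + 0.30736×0.98229×0.80695 = 0.392764 + 0.243632 = 0.636396.
Inverse-square distance factor (a/d)² = 0.9677² = 0.936443.
Q̄ = (S_0/π) × 0.936443 × [bracket] = (1607/π) × 0.936443 × 0.636396 = 304.84 W/m².
Daily total = Q̄ × 10.00 h × 3600 s/h = 304.84 × 10.00 × 3600 / 10⁶ = 10.97 MJ/m².

11.0 MJ/m²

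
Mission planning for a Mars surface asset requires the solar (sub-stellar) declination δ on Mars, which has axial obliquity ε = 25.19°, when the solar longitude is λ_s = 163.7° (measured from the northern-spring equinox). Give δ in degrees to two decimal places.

δ = +6.86°

sin δ = sin ε · sin λ_s = sin 25.19° × sin 163.7° = 0.119458.
δ = arcsin(0.119458) = +6.86°.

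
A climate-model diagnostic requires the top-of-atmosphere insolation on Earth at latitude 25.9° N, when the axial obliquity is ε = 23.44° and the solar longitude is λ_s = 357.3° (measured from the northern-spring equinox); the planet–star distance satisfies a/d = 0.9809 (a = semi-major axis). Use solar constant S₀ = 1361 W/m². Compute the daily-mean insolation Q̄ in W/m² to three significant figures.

Solar declination: sin δ = sin ε · sin λ_s = sin 23.44° × sin 357.3° = -0.01874, so δ = -1.074°.
cos H₀ = −tan(+25.9°) tan(-1.074°) = 0.0091, H₀ = 1.5617 rad.
Bracket: H₀ sin φ sin δ + cos φ cos δ sin H₀ = 1.5617×0.43680×-0.01874 + 0.89956×0.99982×0.99996 = -0.012784 + 0.899362 = 0.886578.
Inverse-square distance factor (a/d)² = 0.9809² = 0.962165.
Q̄ = (S₀/π) × 0.962165 × [bracket] = (1361/π) × 0.962165 × 0.886578 = 369.6 W/m².

Q̄ ≈ 370 W/m²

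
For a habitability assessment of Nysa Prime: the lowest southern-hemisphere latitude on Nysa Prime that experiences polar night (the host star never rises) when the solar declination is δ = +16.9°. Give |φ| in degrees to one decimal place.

Polar night requires cos H₀ = −tan φ tan δ ≥ 1, i.e. tan φ tan δ ≤ −1.
The boundary is |tan φ| · |tan δ| = 1, so |φ| = 90° − |δ| = 90° − 16.9° = 73.1° in the southern hemisphere.

|φ| = 73.1°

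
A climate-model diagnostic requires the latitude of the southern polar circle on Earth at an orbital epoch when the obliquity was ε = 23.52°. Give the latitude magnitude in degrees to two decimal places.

The polar circle is the lowest latitude that experiences at least one full rotation of continuous darkness at the northern-summer solstice; it lies at |ϕ| = 90° − ε = 90° − 23.52° = 66.48°.

66.48°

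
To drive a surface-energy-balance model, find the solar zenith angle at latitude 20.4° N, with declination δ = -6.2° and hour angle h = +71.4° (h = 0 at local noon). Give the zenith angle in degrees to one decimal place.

cos θ_z = sin φ sin δ + cos φ cos δ cos h = -0.037646 + 0.297206 = 0.259560.
θ_z = arccos(0.259560) = 75.0°.

θ_z = 75.0°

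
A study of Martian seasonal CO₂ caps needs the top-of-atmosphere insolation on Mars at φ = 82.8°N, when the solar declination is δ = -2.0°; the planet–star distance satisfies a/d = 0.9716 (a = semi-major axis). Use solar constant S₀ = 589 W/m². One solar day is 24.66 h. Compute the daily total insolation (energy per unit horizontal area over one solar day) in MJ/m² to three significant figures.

1.19 MJ/m²

cos H₀ = −tan(+82.8°) tan(-2.000°) = 0.2764, H₀ = 1.2907 rad.
Bracket: H₀ sin φ sin δ + cos φ cos δ sin H₀ = 1.2907×0.99211×-0.03490 + 0.12533×0.99939×0.96104 = -0.044690 + 0.120374 = 0.075684.
Inverse-square distance factor (a/d)² = 0.9716² = 0.944007.
Q̄ = (S₀/π) × 0.944007 × [bracket] = (589/π) × 0.944007 × 0.075684 = 13.395 W/m².
Daily total = Q̄ × 24.66 h × 3600 s/h = 13.395 × 24.66 × 3600 / 10⁶ = 1.189 MJ/m².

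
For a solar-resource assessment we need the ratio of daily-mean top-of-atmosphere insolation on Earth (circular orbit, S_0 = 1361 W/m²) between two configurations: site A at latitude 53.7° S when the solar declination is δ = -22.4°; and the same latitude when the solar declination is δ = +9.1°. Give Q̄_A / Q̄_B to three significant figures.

— Configuration A (ϕ=-53.7°):
cos h₀ = −tan(-53.7°) tan(-22.400°) = -0.5611, h₀ = 2.1665 rad.
Bracket: h₀ sin ϕ sin δ + cos ϕ cos δ sin h₀ = 2.1665×-0.80593×-0.38107 + 0.59201×0.92455×0.82775 = 0.665366 + 0.453063 = 1.118429.
Q̄ = (S_0/π) × [bracket] = (1361/π) × 1.118429 = 484.53 W/m².
— Configuration B (ϕ=-53.7°):
cos h₀ = −tan(-53.7°) tan(+9.100°) = 0.2181, h₀ = 1.3510 rad.
Bracket: h₀ sin ϕ sin δ + cos ϕ cos δ sin h₀ = 1.3510×-0.80593×0.15816 + 0.59201×0.98741×0.97594 = -0.172206 + 0.570492 = 0.398286.
Q̄ = (S_0/π) × [bracket] = (1361/π) × 0.398286 = 172.55 W/m².
Ratio Q̄_A / Q̄_B = 484.53 / 172.55 = 2.808.

Q̄_A / Q̄_B ≈ 2.81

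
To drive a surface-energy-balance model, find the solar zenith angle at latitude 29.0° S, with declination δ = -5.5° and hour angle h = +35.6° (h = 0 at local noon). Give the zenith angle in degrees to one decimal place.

θ_z = 41.0°

cos θ_z = sin φ sin δ + cos φ cos δ cos h = 0.046467 + 0.707880 = 0.754347.
θ_z = arccos(0.754347) = 41.0°.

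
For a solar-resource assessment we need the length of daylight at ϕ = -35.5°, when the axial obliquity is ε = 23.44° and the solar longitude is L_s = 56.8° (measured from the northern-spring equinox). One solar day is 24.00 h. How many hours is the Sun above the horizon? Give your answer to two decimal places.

10.06 h

Solar declination: sin δ = sin ε · sin L_s = sin 23.44° × sin 56.8° = 0.33286, so δ = +19.442°.
cos h₀ = −tan ϕ · tan δ = −tan(-35.5°) × tan(+19.442°) = 0.2518, so h₀ = 1.3163 rad = 75.42°.
Daylight = 2h₀/(2π) × 24.00 h = (1.3163/π) × 24.00 = 10.06 h.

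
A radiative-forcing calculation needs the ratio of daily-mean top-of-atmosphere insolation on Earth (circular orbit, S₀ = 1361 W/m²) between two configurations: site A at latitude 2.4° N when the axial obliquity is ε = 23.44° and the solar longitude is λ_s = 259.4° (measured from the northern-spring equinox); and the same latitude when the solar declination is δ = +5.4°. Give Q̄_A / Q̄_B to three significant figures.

— Configuration A (φ=+2.4°):
Solar declination: sin δ = sin ε · sin λ_s = sin 23.44° × sin 259.4° = -0.39100, so δ = -23.017°.
cos H₀ = −tan(+2.4°) tan(-23.017°) = 0.0178, H₀ = 1.5530 rad.
Bracket: H₀ sin φ sin δ + cos φ cos δ sin H₀ = 1.5530×0.04188×-0.39100 + 0.99912×0.92039×0.99984 = -0.025430 + 0.919433 = 0.894003.
Q̄ = (S₀/π) × [bracket] = (1361/π) × 0.894003 = 387.30 W/m².
— Configuration B (φ=+2.4°):
cos H₀ = −tan(+2.4°) tan(+5.400°) = -0.0040, H₀ = 1.5748 rad.
Bracket: H₀ sin φ sin δ + cos φ cos δ sin H₀ = 1.5748×0.04188×0.09411 + 0.99912×0.99556×0.99999 = 0.006207 + 0.994674 = 1.000881.
Q̄ = (S₀/π) × [bracket] = (1361/π) × 1.000881 = 433.60 W/m².
Ratio Q̄_A / Q̄_B = 387.30 / 433.60 = 0.8932.

Q̄_A / Q̄_B ≈ 0.893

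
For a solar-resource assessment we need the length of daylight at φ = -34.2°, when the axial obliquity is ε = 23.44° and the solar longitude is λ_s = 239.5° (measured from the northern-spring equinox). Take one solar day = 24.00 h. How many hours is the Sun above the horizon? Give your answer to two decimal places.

Solar declination: sin δ = sin ε · sin λ_s = sin 23.44° × sin 239.5° = -0.34275, so δ = -20.044°.
cos H₀ = −tan φ · tan δ = −tan(-34.2°) × tan(-20.044°) = -0.2479, so H₀ = 1.8214 rad = 104.36°.
Daylight = 2H₀/(2π) × 24.00 h = (1.8214/π) × 24.00 = 13.91 h.

13.91 h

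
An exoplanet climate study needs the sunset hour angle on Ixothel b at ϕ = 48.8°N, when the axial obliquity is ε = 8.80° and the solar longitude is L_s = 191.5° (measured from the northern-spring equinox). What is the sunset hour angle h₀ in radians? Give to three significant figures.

h₀ = 1.54 rad

Solar declination: sin δ = sin ε · sin L_s = sin 8.80° × sin 191.5° = -0.03050, so δ = -1.748°.
cos h₀ = −tan ϕ · tan δ = −tan(+48.8°) × tan(-1.748°) = 0.0349, so h₀ = 1.5359 rad = 88.00°.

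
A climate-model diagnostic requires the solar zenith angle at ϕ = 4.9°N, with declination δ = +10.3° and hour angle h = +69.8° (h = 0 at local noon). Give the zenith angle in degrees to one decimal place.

cos θ_z = sin ϕ sin δ + cos ϕ cos δ cos h = 0.015273 + 0.338492 = 0.353765.
θ_z = arccos(0.353765) = 69.3°.

θ_z = 69.3°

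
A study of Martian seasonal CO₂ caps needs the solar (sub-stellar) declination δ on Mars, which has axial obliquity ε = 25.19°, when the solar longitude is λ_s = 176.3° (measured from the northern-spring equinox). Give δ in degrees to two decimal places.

δ = +1.57°

sin δ = sin ε · sin λ_s = sin 25.19° × sin 176.3° = 0.027466.
δ = arcsin(0.027466) = +1.57°.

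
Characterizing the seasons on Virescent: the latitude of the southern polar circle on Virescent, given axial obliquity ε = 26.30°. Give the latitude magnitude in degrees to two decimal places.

63.70°

The polar circle is the lowest latitude that experiences at least one full rotation of continuous darkness at the northern-summer solstice; it lies at |φ| = 90° − ε = 90° − 26.30° = 63.70°.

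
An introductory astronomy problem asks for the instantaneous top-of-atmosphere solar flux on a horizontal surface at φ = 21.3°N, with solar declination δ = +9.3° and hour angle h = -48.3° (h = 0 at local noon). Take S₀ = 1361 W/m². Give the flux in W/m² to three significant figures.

912 W/m²

cos θ_z = sin φ sin δ + cos φ cos δ cos h = 0.058703 + 0.611643 = 0.670346.
Flux = S₀ · cos θ_z = 1361 × 0.670346 = 912.3 W/m².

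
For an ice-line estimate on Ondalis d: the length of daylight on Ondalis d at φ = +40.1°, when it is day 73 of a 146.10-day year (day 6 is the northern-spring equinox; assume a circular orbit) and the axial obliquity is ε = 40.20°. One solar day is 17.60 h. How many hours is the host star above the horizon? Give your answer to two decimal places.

Solar longitude: λ_s = 360° × (73 − 6)/146.10 = 165.092°.
sin δ = sin 40.20° × sin 165.092° = 0.16605, so δ = +9.558°.
cos H₀ = −tan φ · tan δ = −tan(+40.1°) × tan(+9.558°) = -0.1418, so H₀ = 1.7131 rad = 98.15°.
Daylight = 2H₀/(2π) × 17.60 h = (1.7131/π) × 17.60 = 9.60 h.

9.60 h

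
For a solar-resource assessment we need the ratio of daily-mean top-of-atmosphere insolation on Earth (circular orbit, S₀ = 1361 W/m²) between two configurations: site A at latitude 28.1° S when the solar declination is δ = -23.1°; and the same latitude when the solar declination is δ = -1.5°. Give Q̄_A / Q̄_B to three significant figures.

Q̄_A / Q̄_B ≈ 1.25

— Configuration A (φ=-28.1°):
cos H₀ = −tan(-28.1°) tan(-23.100°) = -0.2277, H₀ = 1.8006 rad.
Bracket: H₀ sin φ sin δ + cos φ cos δ sin H₀ = 1.8006×-0.47101×-0.39234 + 0.88213×0.91982×0.97372 = 0.332744 + 0.790077 = 1.122821.
Q̄ = (S₀/π) × [bracket] = (1361/π) × 1.122821 = 486.43 W/m².
— Configuration B (φ=-28.1°):
cos H₀ = −tan(-28.1°) tan(-1.500°) = -0.0140, H₀ = 1.5848 rad.
Bracket: H₀ sin φ sin δ + cos φ cos δ sin H₀ = 1.5848×-0.47101×-0.02618 + 0.88213×0.99966×0.99990 = 0.019542 + 0.881742 = 0.901284.
Q̄ = (S₀/π) × [bracket] = (1361/π) × 0.901284 = 390.45 W/m².
Ratio Q̄_A / Q̄_B = 486.43 / 390.45 = 1.246.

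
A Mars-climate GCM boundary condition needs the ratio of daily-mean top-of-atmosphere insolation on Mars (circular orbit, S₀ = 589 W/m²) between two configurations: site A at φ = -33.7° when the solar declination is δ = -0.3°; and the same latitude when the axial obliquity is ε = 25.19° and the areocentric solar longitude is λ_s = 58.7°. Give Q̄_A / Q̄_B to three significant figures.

— Configuration A (φ=-33.7°):
cos H₀ = −tan(-33.7°) tan(-0.300°) = -0.0035, H₀ = 1.5743 rad.
Bracket: H₀ sin φ sin δ + cos φ cos δ sin H₀ = 1.5743×-0.55484×-0.00524 + 0.83195×0.99999×0.99999 = 0.004577 + 0.831933 = 0.836510.
Q̄ = (S₀/π) × [bracket] = (589/π) × 0.836510 = 156.83 W/m².
— Configuration B (φ=-33.7°):
sin δ = sin 25.19° × sin 58.7° = 0.36368, so δ = +21.326°.
cos H₀ = −tan(-33.7°) tan(+21.326°) = 0.2604, H₀ = 1.3074 rad.
Bracket: H₀ sin φ sin δ + cos φ cos δ sin H₀ = 1.3074×-0.55484×0.36368 + 0.83195×0.93153×0.96551 = -0.263813 + 0.748257 = 0.484444.
Q̄ = (S₀/π) × [bracket] = (589/π) × 0.484444 = 90.826 W/m².
Ratio Q̄_A / Q̄_B = 156.83 / 90.826 = 1.727.

Q̄_A / Q̄_B ≈ 1.73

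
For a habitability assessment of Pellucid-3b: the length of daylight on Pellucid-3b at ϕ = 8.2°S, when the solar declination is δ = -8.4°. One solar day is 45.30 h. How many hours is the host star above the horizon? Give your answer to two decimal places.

cos h₀ = −tan ϕ · tan δ = −tan(-8.2°) × tan(-8.400°) = -0.0213, so h₀ = 1.5921 rad = 91.22°.
Daylight = 2h₀/(2π) × 45.30 h = (1.5921/π) × 45.30 = 22.96 h.

22.96 h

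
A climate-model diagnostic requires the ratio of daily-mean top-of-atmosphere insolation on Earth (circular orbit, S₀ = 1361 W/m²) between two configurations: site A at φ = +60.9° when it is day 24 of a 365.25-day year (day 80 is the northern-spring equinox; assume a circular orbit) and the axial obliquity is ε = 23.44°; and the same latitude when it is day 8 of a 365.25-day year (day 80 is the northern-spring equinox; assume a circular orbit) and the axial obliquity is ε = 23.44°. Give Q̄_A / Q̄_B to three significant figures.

Q̄_A / Q̄_B ≈ 1.70

— Configuration A (φ=+60.9°):
Solar longitude: λ_s = 360° × (24 − 80)/365.25 = -55.195°, i.e. -55.195° + 360° = 304.805°.
sin δ = sin 23.44° × sin 304.805° = -0.32662, so δ = -19.064°.
cos H₀ = −tan(+60.9°) tan(-19.064°) = 0.6209, H₀ = 0.9009 rad.
Bracket: H₀ sin φ sin δ + cos φ cos δ sin H₀ = 0.9009×0.87377×-0.32662 + 0.48634×0.94515×0.78391 = -0.257109 + 0.360335 = 0.103226.
Q̄ = (S₀/π) × [bracket] = (1361/π) × 0.103226 = 44.720 W/m².
— Configuration B (φ=+60.9°):
Solar longitude: λ_s = 360° × (8 − 80)/365.25 = -70.965°, i.e. -70.965° + 360° = 289.035°.
sin δ = sin 23.44° × sin 289.035° = -0.37604, so δ = -22.088°.
cos H₀ = −tan(+60.9°) tan(-22.088°) = 0.7291, H₀ = 0.7538 rad.
Bracket: H₀ sin φ sin δ + cos φ cos δ sin H₀ = 0.7538×0.87377×-0.37604 + 0.48634×0.92660×0.68439 = -0.247678 + 0.308415 = 0.060737.
Q̄ = (S₀/π) × [bracket] = (1361/π) × 0.060737 = 26.312 W/m².
Ratio Q̄_A / Q̄_B = 44.720 / 26.312 = 1.700.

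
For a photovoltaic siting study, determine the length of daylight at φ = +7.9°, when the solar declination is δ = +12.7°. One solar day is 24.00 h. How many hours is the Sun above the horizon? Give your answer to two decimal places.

cos H₀ = −tan φ · tan δ = −tan(+7.9°) × tan(+12.700°) = -0.0313, so H₀ = 1.6021 rad = 91.79°.
Daylight = 2H₀/(2π) × 24.00 h = (1.6021/π) × 24.00 = 12.24 h.

12.24 h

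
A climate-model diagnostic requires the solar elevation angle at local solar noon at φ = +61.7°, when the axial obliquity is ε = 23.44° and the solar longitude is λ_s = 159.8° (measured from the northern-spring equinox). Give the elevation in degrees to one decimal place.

36.2°

Solar declination: sin δ = sin ε · sin λ_s = sin 23.44° × sin 159.8° = 0.13736, so δ = +7.895°.
At local noon the hour angle is zero, so the zenith angle equals |φ − δ| = |+61.7° − (+7.895°)| = 53.805°.
Elevation = 90° − 53.805° = 36.2°.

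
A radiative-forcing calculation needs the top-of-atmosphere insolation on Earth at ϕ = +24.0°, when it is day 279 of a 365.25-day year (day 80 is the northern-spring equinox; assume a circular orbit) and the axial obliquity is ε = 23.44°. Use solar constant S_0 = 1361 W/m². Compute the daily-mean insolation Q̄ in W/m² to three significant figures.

Solar longitude: L_s = 360° × (279 − 80)/365.25 = 196.140°.
sin δ = sin 23.44° × sin 196.140° = -0.11058, so δ = -6.349°.
cos h₀ = −tan(+24.0°) tan(-6.349°) = 0.0495, h₀ = 1.5212 rad.
Bracket: h₀ sin ϕ sin δ + cos ϕ cos δ sin h₀ = 1.5212×0.40674×-0.11058 + 0.91355×0.99387×0.99877 = -0.068419 + 0.906833 = 0.838414.
Q̄ = (S_0/π) × [bracket] = (1361/π) × 0.838414 = 363.2 W/m².

Q̄ ≈ 363 W/m²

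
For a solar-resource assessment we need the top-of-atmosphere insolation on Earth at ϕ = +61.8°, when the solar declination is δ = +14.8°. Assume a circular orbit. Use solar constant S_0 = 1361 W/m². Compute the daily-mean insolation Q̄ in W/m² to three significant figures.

cos h₀ = −tan(+61.8°) tan(+14.800°) = -0.4928, h₀ = 2.0860 rad.
Bracket: h₀ sin ϕ sin δ + cos ϕ cos δ sin h₀ = 2.0860×0.88130×0.25545 + 0.47255×0.96682×0.87017 = 0.469617 + 0.397555 = 0.867172.
Q̄ = (S_0/π) × [bracket] = (1361/π) × 0.867172 = 375.7 W/m².

Q̄ ≈ 376 W/m²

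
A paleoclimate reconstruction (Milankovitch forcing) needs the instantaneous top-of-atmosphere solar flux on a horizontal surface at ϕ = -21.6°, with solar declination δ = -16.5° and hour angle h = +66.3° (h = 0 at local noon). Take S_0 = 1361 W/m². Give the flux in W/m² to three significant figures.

630 W/m²

cos θ_z = sin ϕ sin δ + cos ϕ cos δ cos h = 0.104553 + 0.358332 = 0.462885.
Flux = S_0 · cos θ_z = 1361 × 0.462885 = 630.0 W/m².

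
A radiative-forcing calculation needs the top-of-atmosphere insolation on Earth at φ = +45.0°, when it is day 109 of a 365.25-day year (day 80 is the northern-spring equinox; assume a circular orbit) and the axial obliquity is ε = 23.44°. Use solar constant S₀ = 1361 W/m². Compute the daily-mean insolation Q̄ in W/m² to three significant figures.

Solar longitude: λ_s = 360° × (109 − 80)/365.25 = 28.583°.
sin δ = sin 23.44° × sin 28.583° = 0.19032, so δ = +10.971°.
cos H₀ = −tan(+45.0°) tan(+10.971°) = -0.1939, H₀ = 1.7659 rad.
Bracket: H₀ sin φ sin δ + cos φ cos δ sin H₀ = 1.7659×0.70711×0.19032 + 0.70711×0.98172×0.98103 = 0.237650 + 0.681015 = 0.918665.
Q̄ = (S₀/π) × [bracket] = (1361/π) × 0.918665 = 398.0 W/m².

Q̄ ≈ 398 W/m²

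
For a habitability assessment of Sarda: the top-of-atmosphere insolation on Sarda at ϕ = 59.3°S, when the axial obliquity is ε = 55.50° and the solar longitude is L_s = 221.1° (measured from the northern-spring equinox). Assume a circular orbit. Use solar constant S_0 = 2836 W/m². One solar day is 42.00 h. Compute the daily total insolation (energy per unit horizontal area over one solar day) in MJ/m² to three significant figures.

Solar declination: sin δ = sin ε · sin L_s = sin 55.50° × sin 221.1° = -0.54176, so δ = -32.804°.
cos h₀ = −tan(-59.3°) tan(-32.804°) = -1.0855 ≤ −1 ⇒ polar day, h₀ = π.
Bracket: h₀ sin ϕ sin δ + cos ϕ cos δ sin h₀ = 3.1416×-0.85985×-0.54176 + 0.51054×0.84053×0.00000 = 1.463459 + 0.000000 = 1.463459.
Q̄ = (S_0/π) × [bracket] = (2836/π) × 1.463459 = 1321.1 W/m².
Daily total = Q̄ × 42.00 h × 3600 s/h = 1321.1 × 42.00 × 3600 / 10⁶ = 199.8 MJ/m².

200 MJ/m²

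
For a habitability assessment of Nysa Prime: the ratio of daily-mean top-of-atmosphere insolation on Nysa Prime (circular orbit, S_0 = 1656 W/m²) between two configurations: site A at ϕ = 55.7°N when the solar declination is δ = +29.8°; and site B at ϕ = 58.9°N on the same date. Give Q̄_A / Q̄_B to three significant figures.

— Configuration A (ϕ=+55.7°):
cos h₀ = −tan(+55.7°) tan(+29.800°) = -0.8396, h₀ = 2.5673 rad.
Bracket: h₀ sin ϕ sin δ + cos ϕ cos δ sin h₀ = 2.5673×0.82610×0.49697 + 0.56353×0.86777×0.54328 = 1.053997 + 0.265672 = 1.319669.
Q̄ = (S_0/π) × [bracket] = (1656/π) × 1.319669 = 695.63 W/m².
— Configuration B (ϕ=+58.9°):
cos h₀ = −tan(+58.9°) tan(+29.800°) = -0.9494, h₀ = 2.8221 rad.
Bracket: h₀ sin ϕ sin δ + cos ϕ cos δ sin h₀ = 2.8221×0.85627×0.49697 + 0.51653×0.86777×0.31412 = 1.200918 + 0.140798 = 1.341716.
Q̄ = (S_0/π) × [bracket] = (1656/π) × 1.341716 = 707.25 W/m².
Ratio Q̄_A / Q̄_B = 695.63 / 707.25 = 0.9836.

Q̄_A / Q̄_B ≈ 0.984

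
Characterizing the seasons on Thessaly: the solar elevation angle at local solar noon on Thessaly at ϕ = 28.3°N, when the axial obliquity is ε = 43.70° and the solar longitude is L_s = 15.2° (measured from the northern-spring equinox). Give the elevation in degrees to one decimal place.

72.1°

Solar declination: sin δ = sin ε · sin L_s = sin 43.70° × sin 15.2° = 0.18114, so δ = +10.436°.
At local noon the hour angle is zero, so the zenith angle equals |ϕ − δ| = |+28.3° − (+10.436°)| = 17.864°.
Elevation = 90° − 17.864° = 72.1°.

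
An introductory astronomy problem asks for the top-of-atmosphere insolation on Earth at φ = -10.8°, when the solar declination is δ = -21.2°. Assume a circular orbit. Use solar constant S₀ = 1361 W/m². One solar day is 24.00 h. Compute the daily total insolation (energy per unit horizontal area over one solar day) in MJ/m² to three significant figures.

cos H₀ = −tan(-10.8°) tan(-21.200°) = -0.0740, H₀ = 1.6449 rad.
Bracket: H₀ sin φ sin δ + cos φ cos δ sin H₀ = 1.6449×-0.18738×-0.36162 + 0.98229×0.93232×0.99726 = 0.111459 + 0.913299 = 1.024758.
Q̄ = (S₀/π) × [bracket] = (1361/π) × 1.024758 = 443.95 W/m².
Daily total = Q̄ × 24.00 h × 3600 s/h = 443.95 × 24.00 × 3600 / 10⁶ = 38.36 MJ/m².

38.4 MJ/m²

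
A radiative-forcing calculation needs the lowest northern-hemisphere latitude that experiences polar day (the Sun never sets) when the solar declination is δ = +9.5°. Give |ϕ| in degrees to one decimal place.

Polar day requires cos h₀ = −tan ϕ tan δ ≤ −1, i.e. tan ϕ tan δ ≥ 1.
The boundary is |tan ϕ| · |tan δ| = 1, so |ϕ| = 90° − |δ| = 90° − 9.5° = 80.5° in the northern hemisphere.

|ϕ| = 80.5°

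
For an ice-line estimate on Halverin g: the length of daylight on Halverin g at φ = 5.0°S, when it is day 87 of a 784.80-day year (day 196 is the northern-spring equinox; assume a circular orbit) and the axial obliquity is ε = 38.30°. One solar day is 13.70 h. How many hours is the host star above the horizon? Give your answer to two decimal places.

Solar longitude: λ_s = 360° × (87 − 196)/784.80 = -50.000°, i.e. -50.000° + 360° = 310.000°.
sin δ = sin 38.30° × sin 310.000° = -0.47478, so δ = -28.345°.
cos H₀ = −tan φ · tan δ = −tan(-5.0°) × tan(-28.345°) = -0.0472, so H₀ = 1.6180 rad = 92.71°.
Daylight = 2H₀/(2π) × 13.70 h = (1.6180/π) × 13.70 = 7.06 h.

7.06 h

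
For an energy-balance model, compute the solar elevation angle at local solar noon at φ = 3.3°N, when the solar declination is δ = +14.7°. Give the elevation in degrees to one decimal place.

78.6°

At local noon the hour angle is zero, so the zenith angle equals |φ − δ| = |+3.3° − (+14.700°)| = 11.400°.
Elevation = 90° − 11.400° = 78.6°.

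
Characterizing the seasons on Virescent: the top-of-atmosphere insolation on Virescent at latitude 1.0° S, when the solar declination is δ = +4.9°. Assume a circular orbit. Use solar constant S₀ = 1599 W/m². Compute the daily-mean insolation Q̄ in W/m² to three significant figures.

Q̄ ≈ 506 W/m²

cos H₀ = −tan(-1.0°) tan(+4.900°) = 0.0015, H₀ = 1.5693 rad.
Bracket: H₀ sin φ sin δ + cos φ cos δ sin H₀ = 1.5693×-0.01745×0.08542 + 0.99985×0.99635×1.00000 = -0.002339 + 0.996201 = 0.993862.
Q̄ = (S₀/π) × [bracket] = (1599/π) × 0.993862 = 505.9 W/m².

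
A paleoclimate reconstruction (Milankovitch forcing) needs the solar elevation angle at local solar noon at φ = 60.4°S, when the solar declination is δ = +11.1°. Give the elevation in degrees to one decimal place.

18.5°

At local noon the hour angle is zero, so the zenith angle equals |φ − δ| = |-60.4° − (+11.100°)| = 71.500°.
Elevation = 90° − 71.500° = 18.5°.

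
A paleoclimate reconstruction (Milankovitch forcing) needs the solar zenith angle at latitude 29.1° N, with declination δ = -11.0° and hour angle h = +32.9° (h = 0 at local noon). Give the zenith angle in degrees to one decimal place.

cos θ_z = sin φ sin δ + cos φ cos δ cos h = -0.092797 + 0.720158 = 0.627361.
θ_z = arccos(0.627361) = 51.1°.

θ_z = 51.1°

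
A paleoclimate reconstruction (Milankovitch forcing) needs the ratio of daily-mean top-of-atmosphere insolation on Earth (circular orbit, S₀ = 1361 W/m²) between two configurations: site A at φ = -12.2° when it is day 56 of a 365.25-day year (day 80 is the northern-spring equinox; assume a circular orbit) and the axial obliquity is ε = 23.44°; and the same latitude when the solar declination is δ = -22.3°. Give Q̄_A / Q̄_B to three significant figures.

Q̄_A / Q̄_B ≈ 0.985

— Configuration A (φ=-12.2°):
Solar longitude: λ_s = 360° × (56 − 80)/365.25 = -23.655°, i.e. -23.655° + 360° = 336.345°.
sin δ = sin 23.44° × sin 336.345° = -0.15960, so δ = -9.184°.
cos H₀ = −tan(-12.2°) tan(-9.184°) = -0.0350, H₀ = 1.6058 rad.
Bracket: H₀ sin φ sin δ + cos φ cos δ sin H₀ = 1.6058×-0.21132×-0.15960 + 0.97742×0.98718×0.99939 = 0.054158 + 0.964301 = 1.018459.
Q̄ = (S₀/π) × [bracket] = (1361/π) × 1.018459 = 441.22 W/m².
— Configuration B (φ=-12.2°):
cos H₀ = −tan(-12.2°) tan(-22.300°) = -0.0887, H₀ = 1.6596 rad.
Bracket: H₀ sin φ sin δ + cos φ cos δ sin H₀ = 1.6596×-0.21132×-0.37946 + 0.97742×0.92521×0.99606 = 0.133079 + 0.900756 = 1.033835.
Q̄ = (S₀/π) × [bracket] = (1361/π) × 1.033835 = 447.88 W/m².
Ratio Q̄_A / Q̄_B = 441.22 / 447.88 = 0.9851.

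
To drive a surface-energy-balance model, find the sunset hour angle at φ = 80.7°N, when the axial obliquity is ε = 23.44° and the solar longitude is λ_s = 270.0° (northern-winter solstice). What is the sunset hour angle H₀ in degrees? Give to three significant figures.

Solar declination: sin δ = sin ε · sin λ_s = sin 23.44° × sin 270.0° = -0.39779, so δ = -23.440°.
cos H₀ = −tan φ · tan δ = 2.6476 ≥ 1, so the Sun never rises (polar night) and H₀ = 0.

H₀ = 0.00°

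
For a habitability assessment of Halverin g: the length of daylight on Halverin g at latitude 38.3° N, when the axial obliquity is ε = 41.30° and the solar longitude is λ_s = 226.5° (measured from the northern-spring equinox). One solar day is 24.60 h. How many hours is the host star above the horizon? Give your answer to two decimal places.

Solar declination: sin δ = sin ε · sin λ_s = sin 41.30° × sin 226.5° = -0.47875, so δ = -28.604°.
cos H₀ = −tan φ · tan δ = −tan(+38.3°) × tan(-28.604°) = 0.4307, so H₀ = 1.1256 rad = 64.49°.
Daylight = 2H₀/(2π) × 24.60 h = (1.1256/π) × 24.60 = 8.81 h.

8.81 h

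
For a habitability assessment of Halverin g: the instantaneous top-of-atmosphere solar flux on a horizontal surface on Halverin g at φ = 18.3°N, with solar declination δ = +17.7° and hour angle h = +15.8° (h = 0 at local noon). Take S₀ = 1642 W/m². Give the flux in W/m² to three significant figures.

cos θ_z = sin φ sin δ + cos φ cos δ cos h = 0.095464 + 0.870308 = 0.965772.
Flux = S₀ · cos θ_z = 1642 × 0.965772 = 1586 W/m².

1.59e+03 W/m²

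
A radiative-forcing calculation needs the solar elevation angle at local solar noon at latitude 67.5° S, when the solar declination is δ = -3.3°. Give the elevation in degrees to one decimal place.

25.8°

At local noon the hour angle is zero, so the zenith angle equals |φ − δ| = |-67.5° − (-3.300°)| = 64.200°.
Elevation = 90° − 64.200° = 25.8°.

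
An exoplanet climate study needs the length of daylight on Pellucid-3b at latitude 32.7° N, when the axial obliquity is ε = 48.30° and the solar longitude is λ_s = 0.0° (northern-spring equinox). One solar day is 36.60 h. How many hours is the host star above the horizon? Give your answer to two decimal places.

18.30 h

Solar declination: sin δ = sin ε · sin λ_s = sin 48.30° × sin 0.0° = 0.00000, so δ = +0.000°.
cos H₀ = −tan φ · tan δ = −tan(+32.7°) × tan(+0.000°) = -0.0000, so H₀ = 1.5708 rad = 90.00°.
Daylight = 2H₀/(2π) × 36.60 h = (1.5708/π) × 36.60 = 18.30 h.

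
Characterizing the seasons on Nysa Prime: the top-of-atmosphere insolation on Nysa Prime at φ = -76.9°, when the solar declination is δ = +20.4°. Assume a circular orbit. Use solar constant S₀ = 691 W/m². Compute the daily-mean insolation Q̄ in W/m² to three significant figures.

cos H₀ = −tan(-76.9°) tan(+20.400°) = 1.5981 ≥ 1 ⇒ polar night, H₀ = 0 and Q̄ = 0.

Q̄ ≈ 0.00 W/m²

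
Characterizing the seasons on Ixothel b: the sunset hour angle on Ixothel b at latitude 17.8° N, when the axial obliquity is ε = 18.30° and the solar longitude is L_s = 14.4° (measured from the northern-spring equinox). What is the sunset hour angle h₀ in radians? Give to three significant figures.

Solar declination: sin δ = sin ε · sin L_s = sin 18.30° × sin 14.4° = 0.07809, so δ = +4.479°.
cos h₀ = −tan ϕ · tan δ = −tan(+17.8°) × tan(+4.479°) = -0.0251, so h₀ = 1.5959 rad = 91.44°.

h₀ = 1.60 rad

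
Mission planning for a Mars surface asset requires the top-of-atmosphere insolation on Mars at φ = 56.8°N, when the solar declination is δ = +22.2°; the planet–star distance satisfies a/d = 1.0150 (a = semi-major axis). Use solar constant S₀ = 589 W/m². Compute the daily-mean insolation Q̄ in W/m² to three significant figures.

Q̄ ≈ 214 W/m²

cos H₀ = −tan(+56.8°) tan(+22.200°) = -0.6236, H₀ = 2.2442 rad.
Bracket: H₀ sin φ sin δ + cos φ cos δ sin H₀ = 2.2442×0.83676×0.37784 + 0.54756×0.92587×0.78172 = 0.709529 + 0.396308 = 1.105837.
Inverse-square distance factor (a/d)² = 1.0150² = 1.030225.
Q̄ = (S₀/π) × 1.030225 × [bracket] = (589/π) × 1.030225 × 1.105837 = 213.6 W/m².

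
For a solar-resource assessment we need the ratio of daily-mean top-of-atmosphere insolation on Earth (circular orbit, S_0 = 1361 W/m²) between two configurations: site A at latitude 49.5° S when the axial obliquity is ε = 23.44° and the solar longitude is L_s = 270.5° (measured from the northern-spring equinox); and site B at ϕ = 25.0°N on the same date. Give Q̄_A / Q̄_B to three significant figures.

Q̄_A / Q̄_B ≈ 1.97

— Configuration A (ϕ=-49.5°):
Solar declination: sin δ = sin ε · sin L_s = sin 23.44° × sin 270.5° = -0.39777, so δ = -23.439°.
cos h₀ = −tan(-49.5°) tan(-23.439°) = -0.5076, h₀ = 2.1032 rad.
Bracket: h₀ sin ϕ sin δ + cos ϕ cos δ sin h₀ = 2.1032×-0.76041×-0.39777 + 0.64945×0.91748×0.86158 = 0.636151 + 0.513379 = 1.149530.
Q̄ = (S_0/π) × [bracket] = (1361/π) × 1.149530 = 498.00 W/m².
— Configuration B (ϕ=+25.0°):
cos h₀ = −tan(+25.0°) tan(-23.439°) = 0.2022, h₀ = 1.3672 rad.
Bracket: h₀ sin ϕ sin δ + cos ϕ cos δ sin h₀ = 1.3672×0.42262×-0.39777 + 0.90631×0.91748×0.97935 = -0.229834 + 0.814350 = 0.584516.
Q̄ = (S_0/π) × [bracket] = (1361/π) × 0.584516 = 253.22 W/m².
Ratio Q̄_A / Q̄_B = 498.00 / 253.22 = 1.967.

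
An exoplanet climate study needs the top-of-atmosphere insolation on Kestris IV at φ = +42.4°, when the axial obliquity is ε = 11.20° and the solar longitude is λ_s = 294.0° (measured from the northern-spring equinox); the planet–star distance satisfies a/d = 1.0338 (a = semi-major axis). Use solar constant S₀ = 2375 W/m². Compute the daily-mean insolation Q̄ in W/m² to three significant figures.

Q̄ ≈ 443 W/m²

Solar declination: sin δ = sin ε · sin λ_s = sin 11.20° × sin 294.0° = -0.17744, so δ = -10.221°.
cos H₀ = −tan(+42.4°) tan(-10.221°) = 0.1646, H₀ = 1.4054 rad.
Bracket: H₀ sin φ sin δ + cos φ cos δ sin H₀ = 1.4054×0.67430×-0.17744 + 0.73846×0.98413×0.98635 = -0.168153 + 0.716821 = 0.548668.
Inverse-square distance factor (a/d)² = 1.0338² = 1.068742.
Q̄ = (S₀/π) × 1.068742 × [bracket] = (2375/π) × 1.068742 × 0.548668 = 443.3 W/m².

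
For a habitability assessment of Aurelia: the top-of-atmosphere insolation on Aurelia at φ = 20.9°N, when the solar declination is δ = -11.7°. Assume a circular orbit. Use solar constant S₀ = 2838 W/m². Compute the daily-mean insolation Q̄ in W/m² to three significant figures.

cos H₀ = −tan(+20.9°) tan(-11.700°) = 0.0791, H₀ = 1.4916 rad.
Bracket: H₀ sin φ sin δ + cos φ cos δ sin H₀ = 1.4916×0.35674×-0.20279 + 0.93420×0.97922×0.99687 = -0.107907 + 0.911924 = 0.804017.
Q̄ = (S₀/π) × [bracket] = (2838/π) × 0.804017 = 726.3 W/m².

Q̄ ≈ 726 W/m²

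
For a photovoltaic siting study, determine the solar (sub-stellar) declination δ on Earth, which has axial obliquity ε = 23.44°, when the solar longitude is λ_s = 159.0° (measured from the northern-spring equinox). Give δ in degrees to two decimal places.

sin δ = sin ε · sin λ_s = sin 23.44° × sin 159.0° = 0.142555.
δ = arcsin(0.142555) = +8.20°.

δ = +8.20°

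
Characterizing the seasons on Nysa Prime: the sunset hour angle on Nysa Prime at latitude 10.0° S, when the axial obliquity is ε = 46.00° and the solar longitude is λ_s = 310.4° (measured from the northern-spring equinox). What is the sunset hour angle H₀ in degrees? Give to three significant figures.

H₀ = 96.6°

Solar declination: sin δ = sin ε · sin λ_s = sin 46.00° × sin 310.4° = -0.54780, so δ = -33.217°.
cos H₀ = −tan φ · tan δ = −tan(-10.0°) × tan(-33.217°) = -0.1155, so H₀ = 1.6865 rad = 96.63°.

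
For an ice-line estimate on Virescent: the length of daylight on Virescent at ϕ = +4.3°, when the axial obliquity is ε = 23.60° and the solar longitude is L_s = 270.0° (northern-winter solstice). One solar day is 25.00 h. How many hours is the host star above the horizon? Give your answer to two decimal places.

12.24 h

Solar declination: sin δ = sin ε · sin L_s = sin 23.60° × sin 270.0° = -0.40035, so δ = -23.600°.
cos h₀ = −tan ϕ · tan δ = −tan(+4.3°) × tan(-23.600°) = 0.0328, so h₀ = 1.5379 rad = 88.12°.
Daylight = 2h₀/(2π) × 25.00 h = (1.5379/π) × 25.00 = 12.24 h.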